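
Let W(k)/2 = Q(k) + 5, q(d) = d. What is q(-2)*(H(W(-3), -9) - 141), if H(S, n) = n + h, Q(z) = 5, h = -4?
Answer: 308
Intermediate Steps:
W(k) = 20 (W(k) = 2*(5 + 5) = 2*10 = 20)
H(S, n) = -4 + n (H(S, n) = n - 4 = -4 + n)
q(-2)*(H(W(-3), -9) - 141) = -2*((-4 - 9) - 141) = -2*(-13 - 141) = -2*(-154) = 308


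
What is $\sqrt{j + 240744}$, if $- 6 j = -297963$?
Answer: $\frac{\sqrt{1161618}}{2} \approx 538.89$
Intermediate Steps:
$j = \frac{99321}{2}$ ($j = \left(- \frac{1}{6}\right) \left(-297963\right) = \frac{99321}{2} \approx 49661.0$)
$\sqrt{j + 240744} = \sqrt{\frac{99321}{2} + 240744} = \sqrt{\frac{580809}{2}} = \frac{\sqrt{1161618}}{2}$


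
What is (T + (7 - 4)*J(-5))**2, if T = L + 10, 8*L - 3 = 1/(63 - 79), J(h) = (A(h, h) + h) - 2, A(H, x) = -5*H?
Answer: 67881121/16384 ≈ 4143.1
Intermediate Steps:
J(h) = -2 - 4*h (J(h) = (-5*h + h) - 2 = -4*h - 2 = -2 - 4*h)
L = 47/128 (L = 3/8 + 1/(8*(63 - 79)) = 3/8 + (1/8)/(-16) = 3/8 + (1/8)*(-1/16) = 3/8 - 1/128 = 47/128 ≈ 0.36719)
T = 1327/128 (T = 47/128 + 10 = 1327/128 ≈ 10.367)
(T + (7 - 4)*J(-5))**2 = (1327/128 + (7 - 4)*(-2 - 4*(-5)))**2 = (1327/128 + 3*(-2 + 20))**2 = (1327/128 + 3*18)**2 = (1327/128 + 54)**2 = (8239/128)**2 = 67881121/16384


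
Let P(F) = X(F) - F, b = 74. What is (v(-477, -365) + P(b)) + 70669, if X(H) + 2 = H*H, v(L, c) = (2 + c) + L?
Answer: 75229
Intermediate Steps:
v(L, c) = 2 + L + c
X(H) = -2 + H² (X(H) = -2 + H*H = -2 + H²)
P(F) = -2 + F² - F (P(F) = (-2 + F²) - F = -2 + F² - F)
(v(-477, -365) + P(b)) + 70669 = ((2 - 477 - 365) + (-2 + 74² - 1*74)) + 70669 = (-840 + (-2 + 5476 - 74)) + 70669 = (-840 + 5400) + 70669 = 4560 + 70669 = 75229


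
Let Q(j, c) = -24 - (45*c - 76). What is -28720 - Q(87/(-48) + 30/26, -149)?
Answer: -35477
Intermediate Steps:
Q(j, c) = 52 - 45*c (Q(j, c) = -24 - (-76 + 45*c) = -24 + (76 - 45*c) = 52 - 45*c)
-28720 - Q(87/(-48) + 30/26, -149) = -28720 - (52 - 45*(-149)) = -28720 - (52 + 6705) = -28720 - 1*6757 = -28720 - 6757 = -35477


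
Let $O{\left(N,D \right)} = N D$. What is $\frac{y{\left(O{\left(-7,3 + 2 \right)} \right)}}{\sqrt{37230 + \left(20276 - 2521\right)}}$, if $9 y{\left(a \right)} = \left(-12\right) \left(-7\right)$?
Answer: $\frac{4 \sqrt{54985}}{23565} \approx 0.039803$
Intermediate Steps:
$O{\left(N,D \right)} = D N$
$y{\left(a \right)} = \frac{28}{3}$ ($y{\left(a \right)} = \frac{\left(-12\right) \left(-7\right)}{9} = \frac{1}{9} \cdot 84 = \frac{28}{3}$)
$\frac{y{\left(O{\left(-7,3 + 2 \right)} \right)}}{\sqrt{37230 + \left(20276 - 2521\right)}} = \frac{28}{3 \sqrt{37230 + \left(20276 - 2521\right)}} = \frac{28}{3 \sqrt{37230 + 17755}} = \frac{28}{3 \sqrt{54985}} = \frac{28 \frac{\sqrt{54985}}{54985}}{3} = \frac{4 \sqrt{54985}}{23565}$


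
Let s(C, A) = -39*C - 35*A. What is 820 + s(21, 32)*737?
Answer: -1428223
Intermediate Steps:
820 + s(21, 32)*737 = 820 + (-39*21 - 35*32)*737 = 820 + (-819 - 1120)*737 = 820 - 1939*737 = 820 - 1429043 = -1428223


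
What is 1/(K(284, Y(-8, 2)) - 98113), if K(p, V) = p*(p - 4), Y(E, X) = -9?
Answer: -1/18593 ≈ -5.3784e-5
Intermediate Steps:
K(p, V) = p*(-4 + p)
1/(K(284, Y(-8, 2)) - 98113) = 1/(284*(-4 + 284) - 98113) = 1/(284*280 - 98113) = 1/(79520 - 98113) = 1/(-18593) = -1/18593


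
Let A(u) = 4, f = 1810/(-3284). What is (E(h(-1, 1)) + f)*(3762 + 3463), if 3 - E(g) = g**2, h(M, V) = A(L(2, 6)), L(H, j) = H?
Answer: -160763475/1642 ≈ -97907.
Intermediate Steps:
f = -905/1642 (f = 1810*(-1/3284) = -905/1642 ≈ -0.55116)
h(M, V) = 4
E(g) = 3 - g**2
(E(h(-1, 1)) + f)*(3762 + 3463) = ((3 - 1*4**2) - 905/1642)*(3762 + 3463) = ((3 - 1*16) - 905/1642)*7225 = ((3 - 16) - 905/1642)*7225 = (-13 - 905/1642)*7225 = -22251/1642*7225 = -160763475/1642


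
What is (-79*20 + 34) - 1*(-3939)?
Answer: 2393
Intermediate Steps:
(-79*20 + 34) - 1*(-3939) = (-1580 + 34) + 3939 = -1546 + 3939 = 2393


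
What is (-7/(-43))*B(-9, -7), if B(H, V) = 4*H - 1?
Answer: -259/43 ≈ -6.0233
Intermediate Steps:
B(H, V) = -1 + 4*H
(-7/(-43))*B(-9, -7) = (-7/(-43))*(-1 + 4*(-9)) = (-7*(-1/43))*(-1 - 36) = (7/43)*(-37) = -259/43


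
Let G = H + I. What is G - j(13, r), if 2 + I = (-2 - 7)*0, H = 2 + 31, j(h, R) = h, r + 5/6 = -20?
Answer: 18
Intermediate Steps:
r = -125/6 (r = -⅚ - 20 = -125/6 ≈ -20.833)
H = 33
I = -2 (I = -2 + (-2 - 7)*0 = -2 - 9*0 = -2 + 0 = -2)
G = 31 (G = 33 - 2 = 31)
G - j(13, r) = 31 - 1*13 = 31 - 13 = 18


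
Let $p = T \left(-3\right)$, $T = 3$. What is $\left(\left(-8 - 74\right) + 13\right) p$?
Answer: $621$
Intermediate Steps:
$p = -9$ ($p = 3 \left(-3\right) = -9$)
$\left(\left(-8 - 74\right) + 13\right) p = \left(\left(-8 - 74\right) + 13\right) \left(-9\right) = \left(-82 + 13\right) \left(-9\right) = \left(-69\right) \left(-9\right) = 621$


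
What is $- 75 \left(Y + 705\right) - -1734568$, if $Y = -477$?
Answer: $1717468$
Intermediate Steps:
$- 75 \left(Y + 705\right) - -1734568 = - 75 \left(-477 + 705\right) - -1734568 = \left(-75\right) 228 + 1734568 = -17100 + 1734568 = 1717468$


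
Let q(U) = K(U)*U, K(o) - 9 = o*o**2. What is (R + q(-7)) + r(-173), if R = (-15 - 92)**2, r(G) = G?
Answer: 13614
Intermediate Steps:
K(o) = 9 + o**3 (K(o) = 9 + o*o**2 = 9 + o**3)
q(U) = U*(9 + U**3) (q(U) = (9 + U**3)*U = U*(9 + U**3))
R = 11449 (R = (-107)**2 = 11449)
(R + q(-7)) + r(-173) = (11449 - 7*(9 + (-7)**3)) - 173 = (11449 - 7*(9 - 343)) - 173 = (11449 - 7*(-334)) - 173 = (11449 + 2338) - 173 = 13787 - 173 = 13614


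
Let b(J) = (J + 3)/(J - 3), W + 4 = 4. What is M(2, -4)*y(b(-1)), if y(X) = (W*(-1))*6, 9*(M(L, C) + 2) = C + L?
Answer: 0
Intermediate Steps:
W = 0 (W = -4 + 4 = 0)
b(J) = (3 + J)/(-3 + J)
M(L, C) = -2 + C/9 + L/9 (M(L, C) = -2 + (C + L)/9 = -2 + (C/9 + L/9) = -2 + C/9 + L/9)
y(X) = 0 (y(X) = (0*(-1))*6 = 0*6 = 0)
M(2, -4)*y(b(-1)) = (-2 + (1/9)*(-4) + (1/9)*2)*0 = (-2 - 4/9 + 2/9)*0 = -20/9*0 = 0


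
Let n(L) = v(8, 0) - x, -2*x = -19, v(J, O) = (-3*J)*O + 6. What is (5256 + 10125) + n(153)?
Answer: 30755/2 ≈ 15378.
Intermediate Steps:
v(J, O) = 6 - 3*J*O (v(J, O) = -3*J*O + 6 = 6 - 3*J*O)
x = 19/2 (x = -1/2*(-19) = 19/2 ≈ 9.5000)
n(L) = -7/2 (n(L) = (6 - 3*8*0) - 1*19/2 = (6 + 0) - 19/2 = 6 - 19/2 = -7/2)
(5256 + 10125) + n(153) = (5256 + 10125) - 7/2 = 15381 - 7/2 = 30755/2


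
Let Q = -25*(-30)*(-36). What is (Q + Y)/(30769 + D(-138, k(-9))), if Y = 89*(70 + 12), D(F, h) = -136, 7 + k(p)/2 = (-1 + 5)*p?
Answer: -19702/30633 ≈ -0.64316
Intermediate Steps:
k(p) = -14 + 8*p (k(p) = -14 + 2*((-1 + 5)*p) = -14 + 2*(4*p) = -14 + 8*p)
Q = -27000 (Q = 750*(-36) = -27000)
Y = 7298 (Y = 89*82 = 7298)
(Q + Y)/(30769 + D(-138, k(-9))) = (-27000 + 7298)/(30769 - 136) = -19702/30633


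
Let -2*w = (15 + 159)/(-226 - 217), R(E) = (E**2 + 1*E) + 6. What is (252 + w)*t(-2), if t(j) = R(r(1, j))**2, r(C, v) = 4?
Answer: 75524748/443 ≈ 1.7048e+5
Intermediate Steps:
R(E) = 6 + E + E**2 (R(E) = (E**2 + E) + 6 = (E + E**2) + 6 = 6 + E + E**2)
w = 87/443 (w = -(15 + 159)/(2*(-226 - 217)) = -87/(-443) = -87*(-1)/443 = -1/2*(-174/443) = 87/443 ≈ 0.19639)
t(j) = 676 (t(j) = (6 + 4 + 4**2)**2 = (6 + 4 + 16)**2 = 26**2 = 676)
(252 + w)*t(-2) = (252 + 87/443)*676 = (111723/443)*676 = 75524748/443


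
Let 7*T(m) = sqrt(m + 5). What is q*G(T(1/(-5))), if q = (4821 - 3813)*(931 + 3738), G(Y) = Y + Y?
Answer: 2689344*sqrt(30)/5 ≈ 2.9460e+6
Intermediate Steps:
T(m) = sqrt(5 + m)/7 (T(m) = sqrt(m + 5)/7 = sqrt(5 + m)/7)
G(Y) = 2*Y
q = 4706352 (q = 1008*4669 = 4706352)
q*G(T(1/(-5))) = 4706352*(2*(sqrt(5 + 1/(-5))/7)) = 4706352*(2*(sqrt(5 - 1/5)/7)) = 4706352*(2*(sqrt(24/5)/7)) = 4706352*(2*((2*sqrt(30)/5)/7)) = 4706352*(2*(2*sqrt(30)/35)) = 4706352*(4*sqrt(30)/35) = 2689344*sqrt(30)/5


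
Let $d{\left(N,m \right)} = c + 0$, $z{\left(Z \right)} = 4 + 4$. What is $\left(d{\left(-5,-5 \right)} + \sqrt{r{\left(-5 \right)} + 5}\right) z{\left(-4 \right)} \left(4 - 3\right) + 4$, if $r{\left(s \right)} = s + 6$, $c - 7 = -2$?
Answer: $44 + 8 \sqrt{6} \approx 63.596$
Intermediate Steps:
$c = 5$ ($c = 7 - 2 = 5$)
$z{\left(Z \right)} = 8$
$r{\left(s \right)} = 6 + s$
$d{\left(N,m \right)} = 5$ ($d{\left(N,m \right)} = 5 + 0 = 5$)
$\left(d{\left(-5,-5 \right)} + \sqrt{r{\left(-5 \right)} + 5}\right) z{\left(-4 \right)} \left(4 - 3\right) + 4 = \left(5 + \sqrt{\left(6 - 5\right) + 5}\right) 8 \left(4 - 3\right) + 4 = \left(5 + \sqrt{1 + 5}\right) 8 \cdot 1 + 4 = \left(5 + \sqrt{6}\right) 8 + 4 = \left(40 + 8 \sqrt{6}\right) + 4 = 44 + 8 \sqrt{6}$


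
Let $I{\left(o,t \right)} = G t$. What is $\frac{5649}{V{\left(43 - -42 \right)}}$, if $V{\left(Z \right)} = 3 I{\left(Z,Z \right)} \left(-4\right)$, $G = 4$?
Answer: $- \frac{1883}{1360} \approx -1.3846$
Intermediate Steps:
$I{\left(o,t \right)} = 4 t$
$V{\left(Z \right)} = - 48 Z$ ($V{\left(Z \right)} = 3 \cdot 4 Z \left(-4\right) = 12 Z \left(-4\right) = - 48 Z$)
$\frac{5649}{V{\left(43 - -42 \right)}} = \frac{5649}{\left(-48\right) \left(43 - -42\right)} = \frac{5649}{\left(-48\right) \left(43 + 42\right)} = \frac{5649}{\left(-48\right) 85} = \frac{5649}{-4080} = 5649 \left(- \frac{1}{4080}\right) = - \frac{1883}{1360}$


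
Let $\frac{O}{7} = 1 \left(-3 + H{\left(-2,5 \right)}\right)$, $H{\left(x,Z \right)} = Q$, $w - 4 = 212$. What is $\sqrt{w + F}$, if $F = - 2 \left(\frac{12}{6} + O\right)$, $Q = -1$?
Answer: $2 \sqrt{67} \approx 16.371$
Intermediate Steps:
$w = 216$ ($w = 4 + 212 = 216$)
$H{\left(x,Z \right)} = -1$
$O = -28$ ($O = 7 \cdot 1 \left(-3 - 1\right) = 7 \cdot 1 \left(-4\right) = 7 \left(-4\right) = -28$)
$F = 52$ ($F = - 2 \left(\frac{12}{6} - 28\right) = - 2 \left(12 \cdot \frac{1}{6} - 28\right) = - 2 \left(2 - 28\right) = \left(-2\right) \left(-26\right) = 52$)
$\sqrt{w + F} = \sqrt{216 + 52} = \sqrt{268} = 2 \sqrt{67}$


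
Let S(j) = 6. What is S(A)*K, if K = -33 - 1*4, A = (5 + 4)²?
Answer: -222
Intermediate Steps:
A = 81 (A = 9² = 81)
K = -37 (K = -33 - 4 = -37)
S(A)*K = 6*(-37) = -222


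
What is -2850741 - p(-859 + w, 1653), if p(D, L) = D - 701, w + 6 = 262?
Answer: -2849437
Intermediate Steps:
w = 256 (w = -6 + 262 = 256)
p(D, L) = -701 + D
-2850741 - p(-859 + w, 1653) = -2850741 - (-701 + (-859 + 256)) = -2850741 - (-701 - 603) = -2850741 - 1*(-1304) = -2850741 + 1304 = -2849437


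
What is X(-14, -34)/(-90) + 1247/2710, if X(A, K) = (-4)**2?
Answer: 6887/24390 ≈ 0.28237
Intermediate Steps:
X(A, K) = 16
X(-14, -34)/(-90) + 1247/2710 = 16/(-90) + 1247/2710 = 16*(-1/90) + 1247*(1/2710) = -8/45 + 1247/2710 = 6887/24390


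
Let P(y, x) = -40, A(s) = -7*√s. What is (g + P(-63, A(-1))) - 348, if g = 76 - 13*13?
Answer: -481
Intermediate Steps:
g = -93 (g = 76 - 169 = -93)
(g + P(-63, A(-1))) - 348 = (-93 - 40) - 348 = -133 - 348 = -481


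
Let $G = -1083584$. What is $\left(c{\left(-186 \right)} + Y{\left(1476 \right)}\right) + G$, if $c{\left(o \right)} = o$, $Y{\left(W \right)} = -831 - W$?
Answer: $-1086077$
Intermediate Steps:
$\left(c{\left(-186 \right)} + Y{\left(1476 \right)}\right) + G = \left(-186 - 2307\right) - 1083584 = -2493 - 1083584 = -1086077$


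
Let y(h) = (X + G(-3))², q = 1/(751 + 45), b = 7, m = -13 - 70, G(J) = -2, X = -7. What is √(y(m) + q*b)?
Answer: √12832117/398 ≈ 9.0005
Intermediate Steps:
m = -83
q = 1/796 ≈ 0.0012563
y(h) = 81 (y(h) = (-7 - 2)² = (-9)² = 81)
√(y(m) + q*b) = √(81 + (1/796)*7) = √(81 + 7/796) = √(64483/796) = √12832117/398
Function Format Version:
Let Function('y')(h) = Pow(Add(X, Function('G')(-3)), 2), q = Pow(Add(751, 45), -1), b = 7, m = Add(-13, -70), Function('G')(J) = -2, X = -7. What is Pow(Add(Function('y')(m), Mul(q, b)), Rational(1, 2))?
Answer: Mul(Rational(1, 398), Pow(12832117, Rational(1, 2))) ≈ 9.0005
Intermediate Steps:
m = -83
q = Rational(1, 796) (q = Pow(796, -1) = Rational(1, 796) ≈ 0.0012563)
Function('y')(h) = 81 (Function('y')(h) = Pow(Add(-7, -2), 2) = Pow(-9, 2) = 81)
Pow(Add(Function('y')(m), Mul(q, b)), Rational(1, 2)) = Pow(Add(81, Mul(Rational(1, 796), 7)), Rational(1, 2)) = Pow(Add(81, Rational(7, 796)), Rational(1, 2)) = Pow(Rational(64483, 796), Rational(1, 2)) = Mul(Rational(1, 398), Pow(12832117, Rational(1, 2)))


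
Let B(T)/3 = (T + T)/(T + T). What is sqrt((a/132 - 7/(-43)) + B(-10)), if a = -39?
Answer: 5*sqrt(102641)/946 ≈ 1.6933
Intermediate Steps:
B(T) = 3 (B(T) = 3*((T + T)/(T + T)) = 3*((2*T)/((2*T))) = 3*((2*T)*(1/(2*T))) = 3*1 = 3)
sqrt((a/132 - 7/(-43)) + B(-10)) = sqrt((-39/132 - 7/(-43)) + 3) = sqrt((-39*1/132 - 7*(-1/43)) + 3) = sqrt((-13/44 + 7/43) + 3) = sqrt(-251/1892 + 3) = sqrt(5425/1892) = 5*sqrt(102641)/946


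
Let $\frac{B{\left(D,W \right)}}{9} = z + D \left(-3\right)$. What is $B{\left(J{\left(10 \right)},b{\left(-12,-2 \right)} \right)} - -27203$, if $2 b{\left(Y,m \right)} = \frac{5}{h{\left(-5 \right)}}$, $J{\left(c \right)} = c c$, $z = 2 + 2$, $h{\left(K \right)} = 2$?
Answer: $24539$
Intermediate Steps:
$z = 4$
$J{\left(c \right)} = c^{2}$
$b{\left(Y,m \right)} = \frac{5}{4}$ ($b{\left(Y,m \right)} = \frac{5 \cdot \frac{1}{2}}{2} = \frac{1}{2} \cdot \frac{5}{2} = \frac{5}{4}$)
$B{\left(D,W \right)} = 36 - 27 D$ ($B{\left(D,W \right)} = 9 \left(4 + D \left(-3\right)\right) = 9 \left(4 - 3 D\right) = 36 - 27 D$)
$B{\left(J{\left(10 \right)},b{\left(-12,-2 \right)} \right)} - -27203 = \left(36 - 27 \cdot 10^{2}\right) - -27203 = \left(36 - 2700\right) + 27203 = -2664 + 27203 = 24539$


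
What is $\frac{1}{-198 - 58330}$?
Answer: $- \frac{1}{58528} \approx -1.7086 \cdot 10^{-5}$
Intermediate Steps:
$\frac{1}{-198 - 58330} = \frac{1}{-58528} = - \frac{1}{58528}$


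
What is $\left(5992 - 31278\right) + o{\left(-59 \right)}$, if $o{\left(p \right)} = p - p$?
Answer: $-25286$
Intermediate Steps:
$o{\left(p \right)} = 0$
$\left(5992 - 31278\right) + o{\left(-59 \right)} = \left(5992 - 31278\right) + 0 = -25286 + 0 = -25286$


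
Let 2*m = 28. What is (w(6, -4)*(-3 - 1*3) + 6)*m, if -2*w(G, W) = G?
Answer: 336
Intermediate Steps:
m = 14 (m = (½)*28 = 14)
w(G, W) = -G/2
(w(6, -4)*(-3 - 1*3) + 6)*m = ((-½*6)*(-3 - 1*3) + 6)*14 = (-3*(-3 - 3) + 6)*14 = (-3*(-6) + 6)*14 = (18 + 6)*14 = 24*14 = 336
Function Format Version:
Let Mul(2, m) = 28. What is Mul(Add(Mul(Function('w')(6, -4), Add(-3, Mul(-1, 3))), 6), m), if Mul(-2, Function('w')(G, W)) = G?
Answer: 336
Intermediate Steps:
m = 14 (m = Mul(Rational(1, 2), 28) = 14)
Function('w')(G, W) = Mul(Rational(-1, 2), G)
Mul(Add(Mul(Function('w')(6, -4), Add(-3, Mul(-1, 3))), 6), m) = Mul(Add(Mul(Mul(Rational(-1, 2), 6), Add(-3, Mul(-1, 3))), 6), 14) = Mul(Add(Mul(-3, Add(-3, -3)), 6), 14) = Mul(Add(Mul(-3, -6), 6), 14) = Mul(Add(18, 6), 14) = Mul(24, 14) = 336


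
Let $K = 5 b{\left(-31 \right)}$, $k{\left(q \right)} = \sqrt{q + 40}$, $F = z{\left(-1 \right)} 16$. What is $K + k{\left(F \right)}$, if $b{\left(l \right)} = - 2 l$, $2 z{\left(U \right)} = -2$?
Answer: $310 + 2 \sqrt{6} \approx 314.9$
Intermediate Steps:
$z{\left(U \right)} = -1$ ($z{\left(U \right)} = \frac{1}{2} \left(-2\right) = -1$)
$F = -16$ ($F = \left(-1\right) 16 = -16$)
$k{\left(q \right)} = \sqrt{40 + q}$
$K = 310$ ($K = 5 \left(\left(-2\right) \left(-31\right)\right) = 5 \cdot 62 = 310$)
$K + k{\left(F \right)} = 310 + \sqrt{40 - 16} = 310 + \sqrt{24} = 310 + 2 \sqrt{6}$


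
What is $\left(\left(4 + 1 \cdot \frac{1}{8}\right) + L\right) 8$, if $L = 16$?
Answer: $161$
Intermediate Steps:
$\left(\left(4 + 1 \cdot \frac{1}{8}\right) + L\right) 8 = \left(\left(4 + 1 \cdot \frac{1}{8}\right) + 16\right) 8 = \left(\left(4 + \frac{1}{8}\right) + 16\right) 8 = \left(\frac{33}{8} + 16\right) 8 = \frac{161}{8} \cdot 8 = 161$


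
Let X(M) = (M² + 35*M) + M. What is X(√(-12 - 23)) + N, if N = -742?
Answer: -777 + 36*I*√35 ≈ -777.0 + 212.98*I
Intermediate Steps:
X(M) = M² + 36*M
X(√(-12 - 23)) + N = √(-12 - 23)*(36 + √(-12 - 23)) - 742 = √(-35)*(36 + √(-35)) - 742 = (I*√35)*(36 + I*√35) - 742 = I*√35*(36 + I*√35) - 742 = -742 + I*√35*(36 + I*√35)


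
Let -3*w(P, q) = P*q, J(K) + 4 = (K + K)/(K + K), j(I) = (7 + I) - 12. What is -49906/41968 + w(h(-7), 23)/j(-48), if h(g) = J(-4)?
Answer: -1805141/1112152 ≈ -1.6231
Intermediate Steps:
j(I) = -5 + I
J(K) = -3 (J(K) = -4 + (K + K)/(K + K) = -4 + (2*K)/((2*K)) = -4 + (2*K)*(1/(2*K)) = -4 + 1 = -3)
h(g) = -3
w(P, q) = -P*q/3
-49906/41968 + w(h(-7), 23)/j(-48) = -49906/41968 + (-⅓*(-3)*23)/(-5 - 48) = -49906*1/41968 + 23/(-53) = -24953/20984 + 23*(-1/53) = -24953/20984 - 23/53 = -1805141/1112152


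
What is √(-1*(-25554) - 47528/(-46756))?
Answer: 2*√872912860283/11689 ≈ 159.86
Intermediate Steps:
√(-1*(-25554) - 47528/(-46756)) = √(25554 - 47528*(-1/46756)) = √(25554 + 11882/11689) = √(298712588/11689) = 2*√872912860283/11689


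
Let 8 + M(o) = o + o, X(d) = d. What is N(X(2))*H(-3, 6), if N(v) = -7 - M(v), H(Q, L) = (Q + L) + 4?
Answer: -21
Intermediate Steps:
H(Q, L) = 4 + L + Q (H(Q, L) = (L + Q) + 4 = 4 + L + Q)
M(o) = -8 + 2*o (M(o) = -8 + (o + o) = -8 + 2*o)
N(v) = 1 - 2*v (N(v) = -7 - (-8 + 2*v) = -7 + (8 - 2*v) = 1 - 2*v)
N(X(2))*H(-3, 6) = (1 - 2*2)*(4 + 6 - 3) = (1 - 4)*7 = -3*7 = -21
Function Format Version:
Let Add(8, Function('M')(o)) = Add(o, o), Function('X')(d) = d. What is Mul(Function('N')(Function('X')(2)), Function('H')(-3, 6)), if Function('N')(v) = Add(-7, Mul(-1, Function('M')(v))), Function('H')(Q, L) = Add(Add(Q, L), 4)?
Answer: -21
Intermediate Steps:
Function('H')(Q, L) = Add(4, L, Q) (Function('H')(Q, L) = Add(Add(L, Q), 4) = Add(4, L, Q))
Function('M')(o) = Add(-8, Mul(2, o)) (Function('M')(o) = Add(-8, Add(o, o)) = Add(-8, Mul(2, o)))
Function('N')(v) = Add(1, Mul(-2, v)) (Function('N')(v) = Add(-7, Mul(-1, Add(-8, Mul(2, v)))) = Add(-7, Add(8, Mul(-2, v))) = Add(1, Mul(-2, v)))
Mul(Function('N')(Function('X')(2)), Function('H')(-3, 6)) = Mul(Add(1, Mul(-2, 2)), Add(4, 6, -3)) = Mul(Add(1, -4), 7) = Mul(-3, 7) = -21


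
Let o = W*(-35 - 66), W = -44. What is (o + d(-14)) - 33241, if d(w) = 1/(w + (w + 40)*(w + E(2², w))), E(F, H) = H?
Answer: -21367375/742 ≈ -28797.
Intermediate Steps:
o = 4444 (o = -44*(-35 - 66) = -44*(-101) = 4444)
d(w) = 1/(w + 2*w*(40 + w)) (d(w) = 1/(w + (w + 40)*(w + w)) = 1/(w + (40 + w)*(2*w)) = 1/(w + 2*w*(40 + w)))
(o + d(-14)) - 33241 = (4444 + 1/((-14)*(81 + 2*(-14)))) - 33241 = (4444 - 1/(14*(81 - 28))) - 33241 = (4444 - 1/14/53) - 33241 = (4444 - 1/14*1/53) - 33241 = (4444 - 1/742) - 33241 = 3297447/742 - 33241 = -21367375/742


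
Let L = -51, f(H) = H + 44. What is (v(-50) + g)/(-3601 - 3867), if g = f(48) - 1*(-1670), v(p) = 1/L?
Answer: -89861/380868 ≈ -0.23594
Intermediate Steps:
f(H) = 44 + H
v(p) = -1/51 (v(p) = 1/(-51) = -1/51)
g = 1762 (g = (44 + 48) - 1*(-1670) = 92 + 1670 = 1762)
(v(-50) + g)/(-3601 - 3867) = (-1/51 + 1762)/(-3601 - 3867) = (89861/51)/(-7468) = (89861/51)*(-1/7468) = -89861/380868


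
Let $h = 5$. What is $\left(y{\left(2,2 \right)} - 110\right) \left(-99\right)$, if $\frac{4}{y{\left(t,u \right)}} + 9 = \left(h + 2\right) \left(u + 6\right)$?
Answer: $\frac{511434}{47} \approx 10882.0$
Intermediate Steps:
$y{\left(t,u \right)} = \frac{4}{33 + 7 u}$ ($y{\left(t,u \right)} = \frac{4}{-9 + \left(5 + 2\right) \left(u + 6\right)} = \frac{4}{-9 + 7 \left(6 + u\right)} = \frac{4}{-9 + \left(42 + 7 u\right)} = \frac{4}{33 + 7 u}$)
$\left(y{\left(2,2 \right)} - 110\right) \left(-99\right) = \left(\frac{4}{33 + 7 \cdot 2} - 110\right) \left(-99\right) = \left(\frac{4}{33 + 14} - 110\right) \left(-99\right) = \left(\frac{4}{47} - 110\right) \left(-99\right) = \left(- \frac{5166}{47}\right) \left(-99\right) = \frac{511434}{47}$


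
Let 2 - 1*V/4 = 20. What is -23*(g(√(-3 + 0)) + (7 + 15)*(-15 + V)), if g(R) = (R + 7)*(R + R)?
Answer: 44160 - 322*I*√3 ≈ 44160.0 - 557.72*I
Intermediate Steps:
V = -72 (V = 8 - 4*20 = 8 - 80 = -72)
g(R) = 2*R*(7 + R) (g(R) = (7 + R)*(2*R) = 2*R*(7 + R))
-23*(g(√(-3 + 0)) + (7 + 15)*(-15 + V)) = -23*(2*√(-3 + 0)*(7 + √(-3 + 0)) + (7 + 15)*(-15 - 72)) = -23*(2*√(-3)*(7 + √(-3)) + 22*(-87)) = -23*(2*(I*√3)*(7 + I*√3) - 1914) = -23*(2*I*√3*(7 + I*√3) - 1914) = -23*(-1914 + 2*I*√3*(7 + I*√3)) = 44022 - 46*I*√3*(7 + I*√3)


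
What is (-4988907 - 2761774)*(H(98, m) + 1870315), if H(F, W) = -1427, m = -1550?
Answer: -14485154712728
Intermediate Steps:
(-4988907 - 2761774)*(H(98, m) + 1870315) = (-4988907 - 2761774)*(-1427 + 1870315) = -7750681*1868888 = -14485154712728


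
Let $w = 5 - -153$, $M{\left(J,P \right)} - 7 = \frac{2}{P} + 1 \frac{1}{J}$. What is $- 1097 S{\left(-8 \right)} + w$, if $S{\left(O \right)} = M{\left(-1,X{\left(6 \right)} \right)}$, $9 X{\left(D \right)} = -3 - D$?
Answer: $-4230$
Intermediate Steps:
$X{\left(D \right)} = - \frac{1}{3} - \frac{D}{9}$ ($X{\left(D \right)} = \frac{-3 - D}{9} = - \frac{1}{3} - \frac{D}{9}$)
$M{\left(J,P \right)} = 7 + \frac{1}{J} + \frac{2}{P}$ ($M{\left(J,P \right)} = 7 + \left(\frac{2}{P} + 1 \frac{1}{J}\right) = 7 + \left(\frac{2}{P} + \frac{1}{J}\right) = 7 + \left(\frac{1}{J} + \frac{2}{P}\right) = 7 + \frac{1}{J} + \frac{2}{P}$)
$S{\left(O \right)} = 4$ ($S{\left(O \right)} = 7 + \frac{1}{-1} + \frac{2}{- \frac{1}{3} - \frac{2}{3}} = 7 - 1 + \frac{2}{- \frac{1}{3} - \frac{2}{3}} = 7 - 1 + \frac{2}{-1} = 7 - 1 + 2 \left(-1\right) = 7 - 1 - 2 = 4$)
$w = 158$ ($w = 5 + 153 = 158$)
$- 1097 S{\left(-8 \right)} + w = \left(-1097\right) 4 + 158 = -4388 + 158 = -4230$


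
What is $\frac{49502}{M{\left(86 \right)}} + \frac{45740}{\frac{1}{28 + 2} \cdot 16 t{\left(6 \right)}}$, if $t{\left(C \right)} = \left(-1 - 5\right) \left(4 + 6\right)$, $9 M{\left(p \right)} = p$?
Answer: $\frac{1290367}{344} \approx 3751.1$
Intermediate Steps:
$M{\left(p \right)} = \frac{p}{9}$
$t{\left(C \right)} = -60$ ($t{\left(C \right)} = \left(-6\right) 10 = -60$)
$\frac{49502}{M{\left(86 \right)}} + \frac{45740}{\frac{1}{28 + 2} \cdot 16 t{\left(6 \right)}} = \frac{49502}{\frac{1}{9} \cdot 86} + \frac{45740}{\frac{1}{28 + 2} \cdot 16 \left(-60\right)} = \frac{49502}{\frac{86}{9}} + \frac{45740}{\frac{1}{30} \cdot 16 \left(-60\right)} = 49502 \cdot \frac{9}{86} + \frac{45740}{\frac{1}{30} \cdot 16 \left(-60\right)} = \frac{222759}{43} + \frac{45740}{\frac{8}{15} \left(-60\right)} = \frac{222759}{43} + \frac{45740}{-32} = \frac{222759}{43} + 45740 \left(- \frac{1}{32}\right) = \frac{222759}{43} - \frac{11435}{8} = \frac{1290367}{344}$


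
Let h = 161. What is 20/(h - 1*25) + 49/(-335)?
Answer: 9/11390 ≈ 0.00079017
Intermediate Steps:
20/(h - 1*25) + 49/(-335) = 20/(161 - 1*25) + 49/(-335) = 20/(161 - 25) + 49*(-1/335) = 20/136 - 49/335 = 20*(1/136) - 49/335 = 5/34 - 49/335 = 9/11390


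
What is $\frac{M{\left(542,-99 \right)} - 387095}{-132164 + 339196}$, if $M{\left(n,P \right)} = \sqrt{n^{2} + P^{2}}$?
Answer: $- \frac{387095}{207032} + \frac{\sqrt{303565}}{207032} \approx -1.8671$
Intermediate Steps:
$M{\left(n,P \right)} = \sqrt{P^{2} + n^{2}}$
$\frac{M{\left(542,-99 \right)} - 387095}{-132164 + 339196} = \frac{\sqrt{\left(-99\right)^{2} + 542^{2}} - 387095}{-132164 + 339196} = \frac{\sqrt{9801 + 293764} - 387095}{207032} = \left(\sqrt{303565} - 387095\right) \frac{1}{207032} = \left(-387095 + \sqrt{303565}\right) \frac{1}{207032} = - \frac{387095}{207032} + \frac{\sqrt{303565}}{207032}$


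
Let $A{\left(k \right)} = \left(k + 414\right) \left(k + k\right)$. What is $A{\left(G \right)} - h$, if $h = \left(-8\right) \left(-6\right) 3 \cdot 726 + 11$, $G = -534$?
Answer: $23605$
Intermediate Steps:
$A{\left(k \right)} = 2 k \left(414 + k\right)$ ($A{\left(k \right)} = \left(414 + k\right) 2 k = 2 k \left(414 + k\right)$)
$h = 104555$ ($h = 48 \cdot 3 \cdot 726 + 11 = 144 \cdot 726 + 11 = 104544 + 11 = 104555$)
$A{\left(G \right)} - h = 2 \left(-534\right) \left(414 - 534\right) - 104555 = 2 \left(-534\right) \left(-120\right) - 104555 = 128160 - 104555 = 23605$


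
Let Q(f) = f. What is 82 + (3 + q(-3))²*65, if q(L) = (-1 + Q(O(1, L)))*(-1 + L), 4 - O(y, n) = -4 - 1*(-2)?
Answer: 18867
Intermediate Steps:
O(y, n) = 6 (O(y, n) = 4 - (-4 - 1*(-2)) = 4 - (-4 + 2) = 4 - 1*(-2) = 4 + 2 = 6)
q(L) = -5 + 5*L (q(L) = (-1 + 6)*(-1 + L) = 5*(-1 + L) = -5 + 5*L)
82 + (3 + q(-3))²*65 = 82 + (3 + (-5 + 5*(-3)))²*65 = 82 + (3 + (-5 - 15))²*65 = 82 + (3 - 20)²*65 = 82 + (-17)²*65 = 82 + 289*65 = 82 + 18785 = 18867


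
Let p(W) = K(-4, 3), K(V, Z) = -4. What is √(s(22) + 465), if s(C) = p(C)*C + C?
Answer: √399 ≈ 19.975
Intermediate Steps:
p(W) = -4
s(C) = -3*C (s(C) = -4*C + C = -3*C)
√(s(22) + 465) = √(-3*22 + 465) = √(-66 + 465) = √399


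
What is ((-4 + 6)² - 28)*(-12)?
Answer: 288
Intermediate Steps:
((-4 + 6)² - 28)*(-12) = (2² - 28)*(-12) = (4 - 28)*(-12) = -24*(-12) = 288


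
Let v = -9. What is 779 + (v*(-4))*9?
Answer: 1103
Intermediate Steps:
779 + (v*(-4))*9 = 779 - 9*(-4)*9 = 779 + 36*9 = 779 + 324 = 1103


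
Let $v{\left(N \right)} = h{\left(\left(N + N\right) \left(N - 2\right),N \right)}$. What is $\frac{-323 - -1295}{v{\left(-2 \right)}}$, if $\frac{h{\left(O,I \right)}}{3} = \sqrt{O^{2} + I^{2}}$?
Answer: $\frac{162 \sqrt{65}}{65} \approx 20.094$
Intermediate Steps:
$h{\left(O,I \right)} = 3 \sqrt{I^{2} + O^{2}}$ ($h{\left(O,I \right)} = 3 \sqrt{O^{2} + I^{2}} = 3 \sqrt{I^{2} + O^{2}}$)
$v{\left(N \right)} = 3 \sqrt{N^{2} + 4 N^{2} \left(-2 + N\right)^{2}}$ ($v{\left(N \right)} = 3 \sqrt{N^{2} + \left(\left(N + N\right) \left(N - 2\right)\right)^{2}} = 3 \sqrt{N^{2} + \left(2 N \left(-2 + N\right)\right)^{2}} = 3 \sqrt{N^{2} + 4 N^{2} \left(-2 + N\right)^{2}}$)
$\frac{-323 - -1295}{v{\left(-2 \right)}} = \frac{-323 - -1295}{3 \sqrt{\left(-2\right)^{2} \left(1 + 4 \left(-2 - 2\right)^{2}\right)}} = \frac{-323 + 1295}{3 \sqrt{4 \left(1 + 4 \left(-4\right)^{2}\right)}} = \frac{972}{3 \sqrt{4 \left(1 + 4 \cdot 16\right)}} = \frac{972}{3 \sqrt{4 \left(1 + 64\right)}} = \frac{972}{3 \sqrt{4 \cdot 65}} = \frac{972}{3 \sqrt{260}} = \frac{972}{3 \cdot 2 \sqrt{65}} = \frac{972}{6 \sqrt{65}} = 972 \frac{\sqrt{65}}{390} = \frac{162 \sqrt{65}}{65}$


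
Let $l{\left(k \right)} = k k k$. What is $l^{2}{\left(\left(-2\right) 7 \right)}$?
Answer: $7529536$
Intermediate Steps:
$l{\left(k \right)} = k^{3}$ ($l{\left(k \right)} = k^{2} k = k^{3}$)
$l^{2}{\left(\left(-2\right) 7 \right)} = \left(\left(\left(-2\right) 7\right)^{3}\right)^{2} = \left(\left(-14\right)^{3}\right)^{2} = \left(-2744\right)^{2} = 7529536$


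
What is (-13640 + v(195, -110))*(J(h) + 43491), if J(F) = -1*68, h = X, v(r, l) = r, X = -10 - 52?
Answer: -583822235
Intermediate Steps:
X = -62
h = -62
J(F) = -68
(-13640 + v(195, -110))*(J(h) + 43491) = (-13640 + 195)*(-68 + 43491) = -13445*43423 = -583822235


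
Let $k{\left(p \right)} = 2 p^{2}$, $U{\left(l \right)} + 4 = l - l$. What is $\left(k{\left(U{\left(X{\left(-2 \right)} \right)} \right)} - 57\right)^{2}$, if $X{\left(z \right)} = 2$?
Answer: $625$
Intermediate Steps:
$U{\left(l \right)} = -4$ ($U{\left(l \right)} = -4 + \left(l - l\right) = -4 + 0 = -4$)
$\left(k{\left(U{\left(X{\left(-2 \right)} \right)} \right)} - 57\right)^{2} = \left(2 \left(-4\right)^{2} - 57\right)^{2} = \left(2 \cdot 16 - 57\right)^{2} = \left(32 - 57\right)^{2} = \left(-25\right)^{2} = 625$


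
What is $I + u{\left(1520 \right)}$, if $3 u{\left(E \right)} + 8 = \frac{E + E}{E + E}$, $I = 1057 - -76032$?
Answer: $\frac{231260}{3} \approx 77087.0$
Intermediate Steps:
$I = 77089$ ($I = 1057 + 76032 = 77089$)
$u{\left(E \right)} = - \frac{7}{3}$ ($u{\left(E \right)} = - \frac{8}{3} + \frac{\left(E + E\right) \frac{1}{E + E}}{3} = - \frac{8}{3} + \frac{2 E \frac{1}{2 E}}{3} = - \frac{8}{3} + \frac{1}{3} \cdot 1 = - \frac{8}{3} + \frac{1}{3} = - \frac{7}{3}$)
$I + u{\left(1520 \right)} = 77089 - \frac{7}{3} = \frac{231260}{3}$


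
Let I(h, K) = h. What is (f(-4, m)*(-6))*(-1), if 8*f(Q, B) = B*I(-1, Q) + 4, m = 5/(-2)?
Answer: 39/8 ≈ 4.8750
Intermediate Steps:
m = -5/2 (m = 5*(-½) = -5/2 ≈ -2.5000)
f(Q, B) = ½ - B/8 (f(Q, B) = (B*(-1) + 4)/8 = (-B + 4)/8 = (4 - B)/8 = ½ - B/8)
(f(-4, m)*(-6))*(-1) = ((½ - ⅛*(-5/2))*(-6))*(-1) = ((½ + 5/16)*(-6))*(-1) = ((13/16)*(-6))*(-1) = -39/8*(-1) = 39/8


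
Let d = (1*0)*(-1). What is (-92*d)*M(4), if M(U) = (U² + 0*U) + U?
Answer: 0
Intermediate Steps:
M(U) = U + U² (M(U) = (U² + 0) + U = U² + U = U + U²)
d = 0 (d = 0*(-1) = 0)
(-92*d)*M(4) = (-92*0)*(4*(1 + 4)) = 0*(4*5) = 0*20 = 0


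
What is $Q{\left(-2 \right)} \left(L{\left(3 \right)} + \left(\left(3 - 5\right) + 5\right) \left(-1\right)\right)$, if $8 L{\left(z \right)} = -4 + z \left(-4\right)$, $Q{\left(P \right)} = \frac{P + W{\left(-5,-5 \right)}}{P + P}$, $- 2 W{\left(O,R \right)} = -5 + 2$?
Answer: $- \frac{5}{8} \approx -0.625$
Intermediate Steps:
$W{\left(O,R \right)} = \frac{3}{2}$ ($W{\left(O,R \right)} = - \frac{-5 + 2}{2} = \left(- \frac{1}{2}\right) \left(-3\right) = \frac{3}{2}$)
$Q{\left(P \right)} = \frac{\frac{3}{2} + P}{2 P}$ ($Q{\left(P \right)} = \frac{P + \frac{3}{2}}{P + P} = \frac{\frac{3}{2} + P}{2 P}$)
$L{\left(z \right)} = - \frac{1}{2} - \frac{z}{2}$ ($L{\left(z \right)} = \frac{-4 + z \left(-4\right)}{8} = \frac{-4 - 4 z}{8} = - \frac{1}{2} - \frac{z}{2}$)
$Q{\left(-2 \right)} \left(L{\left(3 \right)} + \left(\left(3 - 5\right) + 5\right) \left(-1\right)\right) = \frac{3 + 2 \left(-2\right)}{4 \left(-2\right)} \left(\left(- \frac{1}{2} - \frac{3}{2}\right) + \left(\left(3 - 5\right) + 5\right) \left(-1\right)\right) = \frac{1}{4} \left(- \frac{1}{2}\right) \left(3 - 4\right) \left(\left(- \frac{1}{2} - \frac{3}{2}\right) + \left(\left(3 - 5\right) + 5\right) \left(-1\right)\right) = \frac{1}{4} \left(- \frac{1}{2}\right) \left(-1\right) \left(-2 + \left(-2 + 5\right) \left(-1\right)\right) = \frac{-2 + 3 \left(-1\right)}{8} = \frac{-2 - 3}{8} = \frac{1}{8} \left(-5\right) = - \frac{5}{8}$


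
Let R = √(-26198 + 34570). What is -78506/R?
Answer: -39253*√2093/2093 ≈ -858.00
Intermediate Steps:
R = 2*√2093 (R = √8372 = 2*√2093 ≈ 91.499)
-78506/R = -78506*√2093/4186 = -39253*√2093/2093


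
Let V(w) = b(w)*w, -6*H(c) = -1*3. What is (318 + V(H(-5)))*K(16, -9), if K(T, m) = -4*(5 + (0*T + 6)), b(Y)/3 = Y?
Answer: -14025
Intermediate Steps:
b(Y) = 3*Y
H(c) = 1/2 (H(c) = -(-1)*3/6 = -1/6*(-3) = 1/2)
V(w) = 3*w**2 (V(w) = (3*w)*w = 3*w**2)
K(T, m) = -44 (K(T, m) = -4*(5 + (0 + 6)) = -4*(5 + 6) = -4*11 = -44)
(318 + V(H(-5)))*K(16, -9) = (318 + 3*(1/2)**2)*(-44) = (318 + 3*(1/4))*(-44) = (318 + 3/4)*(-44) = (1275/4)*(-44) = -14025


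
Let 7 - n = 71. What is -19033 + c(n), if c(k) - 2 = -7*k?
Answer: -18583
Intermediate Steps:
n = -64 (n = 7 - 1*71 = 7 - 71 = -64)
c(k) = 2 - 7*k
-19033 + c(n) = -19033 + (2 - 7*(-64)) = -19033 + (2 + 448) = -19033 + 450 = -18583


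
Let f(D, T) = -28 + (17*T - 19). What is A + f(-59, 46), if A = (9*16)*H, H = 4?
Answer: 1311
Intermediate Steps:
f(D, T) = -47 + 17*T (f(D, T) = -28 + (-19 + 17*T) = -47 + 17*T)
A = 576 (A = (9*16)*4 = 144*4 = 576)
A + f(-59, 46) = 576 + (-47 + 17*46) = 576 + (-47 + 782) = 576 + 735 = 1311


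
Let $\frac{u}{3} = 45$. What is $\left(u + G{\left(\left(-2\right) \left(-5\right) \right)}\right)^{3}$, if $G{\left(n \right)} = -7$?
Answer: $2097152$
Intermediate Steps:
$u = 135$ ($u = 3 \cdot 45 = 135$)
$\left(u + G{\left(\left(-2\right) \left(-5\right) \right)}\right)^{3} = \left(135 - 7\right)^{3} = 128^{3} = 2097152$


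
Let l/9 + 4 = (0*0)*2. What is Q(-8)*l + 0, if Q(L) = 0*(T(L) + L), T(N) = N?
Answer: 0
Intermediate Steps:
Q(L) = 0 (Q(L) = 0*(L + L) = 0*(2*L) = 0)
l = -36 (l = -36 + 9*((0*0)*2) = -36 + 9*(0*2) = -36 + 9*0 = -36 + 0 = -36)
Q(-8)*l + 0 = 0*(-36) + 0 = 0 + 0 = 0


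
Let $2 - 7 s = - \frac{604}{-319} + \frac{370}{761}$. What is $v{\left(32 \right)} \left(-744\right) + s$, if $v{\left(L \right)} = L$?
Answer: $- \frac{40457336060}{1699313} \approx -23808.0$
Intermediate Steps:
$s = - \frac{92156}{1699313}$ ($s = \frac{2}{7} - \frac{- \frac{604}{-319} + \frac{370}{761}}{7} = \frac{2}{7} - \frac{\left(-604\right) \left(- \frac{1}{319}\right) + 370 \cdot \frac{1}{761}}{7} = \frac{2}{7} - \frac{\frac{604}{319} + \frac{370}{761}}{7} = \frac{2}{7} - \frac{577674}{1699313} = - \frac{92156}{1699313} \approx -0.054231$)
$v{\left(32 \right)} \left(-744\right) + s = 32 \left(-744\right) - \frac{92156}{1699313} = -23808 - \frac{92156}{1699313} = - \frac{40457336060}{1699313}$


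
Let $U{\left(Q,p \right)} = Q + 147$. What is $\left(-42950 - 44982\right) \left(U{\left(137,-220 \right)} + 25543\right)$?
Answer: $-2271019764$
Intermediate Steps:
$U{\left(Q,p \right)} = 147 + Q$
$\left(-42950 - 44982\right) \left(U{\left(137,-220 \right)} + 25543\right) = \left(-42950 - 44982\right) \left(\left(147 + 137\right) + 25543\right) = - 87932 \left(284 + 25543\right) = \left(-87932\right) 25827 = -2271019764$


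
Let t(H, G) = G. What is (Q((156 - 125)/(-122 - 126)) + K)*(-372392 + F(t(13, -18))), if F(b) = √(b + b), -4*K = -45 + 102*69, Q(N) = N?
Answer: 651080863 - 41961*I/4 ≈ 6.5108e+8 - 10490.0*I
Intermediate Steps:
K = -6993/4 (K = -(-45 + 102*69)/4 = -(-45 + 7038)/4 = -¼*6993 = -6993/4 ≈ -1748.3)
F(b) = √2*√b (F(b) = √(2*b) = √2*√b)
(Q((156 - 125)/(-122 - 126)) + K)*(-372392 + F(t(13, -18))) = ((156 - 125)/(-122 - 126) - 6993/4)*(-372392 + √2*√(-18)) = (31/(-248) - 6993/4)*(-372392 + √2*(3*I*√2)) = (31*(-1/248) - 6993/4)*(-372392 + 6*I) = (-⅛ - 6993/4)*(-372392 + 6*I) = -13987*(-372392 + 6*I)/8 = 651080863 - 41961*I/4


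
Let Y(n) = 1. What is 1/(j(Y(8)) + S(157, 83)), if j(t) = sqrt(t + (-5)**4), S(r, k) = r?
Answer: 157/24023 - sqrt(626)/24023 ≈ 0.0054939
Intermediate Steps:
j(t) = sqrt(625 + t) (j(t) = sqrt(t + 625) = sqrt(625 + t))
1/(j(Y(8)) + S(157, 83)) = 1/(sqrt(625 + 1) + 157) = 1/(sqrt(626) + 157) = 1/(157 + sqrt(626))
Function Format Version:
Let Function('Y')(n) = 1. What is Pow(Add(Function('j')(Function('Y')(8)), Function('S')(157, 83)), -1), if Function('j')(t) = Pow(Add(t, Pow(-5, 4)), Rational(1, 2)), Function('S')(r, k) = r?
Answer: Add(Rational(157, 24023), Mul(Rational(-1, 24023), Pow(626, Rational(1, 2)))) ≈ 0.0054939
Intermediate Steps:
Function('j')(t) = Pow(Add(625, t), Rational(1, 2)) (Function('j')(t) = Pow(Add(t, 625), Rational(1, 2)) = Pow(Add(625, t), Rational(1, 2)))
Pow(Add(Function('j')(Function('Y')(8)), Function('S')(157, 83)), -1) = Pow(Add(Pow(Add(625, 1), Rational(1, 2)), 157), -1) = Pow(Add(Pow(626, Rational(1, 2)), 157), -1) = Pow(Add(157, Pow(626, Rational(1, 2))), -1)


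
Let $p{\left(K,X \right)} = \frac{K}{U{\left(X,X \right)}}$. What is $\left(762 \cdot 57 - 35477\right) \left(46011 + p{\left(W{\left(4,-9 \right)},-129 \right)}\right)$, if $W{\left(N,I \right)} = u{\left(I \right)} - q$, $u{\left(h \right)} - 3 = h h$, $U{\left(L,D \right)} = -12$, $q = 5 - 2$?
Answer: $\frac{1464223269}{4} \approx 3.6606 \cdot 10^{8}$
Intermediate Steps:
$q = 3$
$u{\left(h \right)} = 3 + h^{2}$ ($u{\left(h \right)} = 3 + h h = 3 + h^{2}$)
$W{\left(N,I \right)} = I^{2}$ ($W{\left(N,I \right)} = \left(3 + I^{2}\right) - 3 = I^{2}$)
$p{\left(K,X \right)} = - \frac{K}{12}$ ($p{\left(K,X \right)} = \frac{K}{-12} = K \left(- \frac{1}{12}\right) = - \frac{K}{12}$)
$\left(762 \cdot 57 - 35477\right) \left(46011 + p{\left(W{\left(4,-9 \right)},-129 \right)}\right) = \left(762 \cdot 57 - 35477\right) \left(46011 - \frac{\left(-9\right)^{2}}{12}\right) = \left(43434 - 35477\right) \left(46011 - \frac{27}{4}\right) = 7957 \left(46011 - \frac{27}{4}\right) = 7957 \cdot \frac{184017}{4} = \frac{1464223269}{4}$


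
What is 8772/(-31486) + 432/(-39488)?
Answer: -11249709/38853724 ≈ -0.28954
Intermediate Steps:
8772/(-31486) + 432/(-39488) = 8772*(-1/31486) + 432*(-1/39488) = -4386/15743 - 27/2468 = -11249709/38853724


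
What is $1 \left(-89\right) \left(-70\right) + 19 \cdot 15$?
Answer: $6515$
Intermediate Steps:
$1 \left(-89\right) \left(-70\right) + 19 \cdot 15 = \left(-89\right) \left(-70\right) + 285 = 6230 + 285 = 6515$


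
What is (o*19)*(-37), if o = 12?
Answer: -8436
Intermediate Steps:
(o*19)*(-37) = (12*19)*(-37) = 228*(-37) = -8436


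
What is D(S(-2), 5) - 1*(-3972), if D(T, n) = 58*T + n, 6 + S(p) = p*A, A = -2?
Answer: 3861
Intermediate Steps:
S(p) = -6 - 2*p (S(p) = -6 + p*(-2) = -6 - 2*p)
D(T, n) = n + 58*T
D(S(-2), 5) - 1*(-3972) = (5 + 58*(-6 - 2*(-2))) - 1*(-3972) = (5 + 58*(-6 + 4)) + 3972 = (5 + 58*(-2)) + 3972 = (5 - 116) + 3972 = -111 + 3972 = 3861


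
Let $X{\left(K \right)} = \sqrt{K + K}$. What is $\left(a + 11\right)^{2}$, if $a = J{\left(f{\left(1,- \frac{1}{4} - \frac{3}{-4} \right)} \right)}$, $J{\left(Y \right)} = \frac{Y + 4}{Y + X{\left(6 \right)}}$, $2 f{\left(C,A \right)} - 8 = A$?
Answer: $\frac{2859472}{9409} - \frac{859584 \sqrt{3}}{9409} \approx 145.67$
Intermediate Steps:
$X{\left(K \right)} = \sqrt{2} \sqrt{K}$ ($X{\left(K \right)} = \sqrt{2 K} = \sqrt{2} \sqrt{K}$)
$f{\left(C,A \right)} = 4 + \frac{A}{2}$
$J{\left(Y \right)} = \frac{4 + Y}{Y + 2 \sqrt{3}}$ ($J{\left(Y \right)} = \frac{Y + 4}{Y + \sqrt{2} \sqrt{6}} = \frac{4 + Y}{Y + 2 \sqrt{3}}$)
$a = \frac{33}{4 \left(\frac{17}{4} + 2 \sqrt{3}\right)}$ ($a = \frac{4 + \left(4 + \frac{- \frac{1}{4} - \frac{3}{-4}}{2}\right)}{\left(4 + \frac{- \frac{1}{4} - \frac{3}{-4}}{2}\right) + 2 \sqrt{3}} = \frac{4 + \left(4 + \frac{\left(-1\right) \frac{1}{4} - - \frac{3}{4}}{2}\right)}{\left(4 + \frac{\left(-1\right) \frac{1}{4} - - \frac{3}{4}}{2}\right) + 2 \sqrt{3}} = \frac{4 + \left(4 + \frac{- \frac{1}{4} + \frac{3}{4}}{2}\right)}{\left(4 + \frac{- \frac{1}{4} + \frac{3}{4}}{2}\right) + 2 \sqrt{3}} = \frac{4 + \left(4 + \frac{1}{2} \cdot \frac{1}{2}\right)}{\left(4 + \frac{1}{2} \cdot \frac{1}{2}\right) + 2 \sqrt{3}} = \frac{4 + \left(4 + \frac{1}{4}\right)}{\left(4 + \frac{1}{4}\right) + 2 \sqrt{3}} = \frac{4 + \frac{17}{4}}{\frac{17}{4} + 2 \sqrt{3}} = \frac{1}{\frac{17}{4} + 2 \sqrt{3}} \cdot \frac{33}{4} = \frac{33}{4 \left(\frac{17}{4} + 2 \sqrt{3}\right)} \approx 1.0695$)
$\left(a + 11\right)^{2} = \left(\left(\frac{561}{97} - \frac{264 \sqrt{3}}{97}\right) + 11\right)^{2} = \left(\frac{1628}{97} - \frac{264 \sqrt{3}}{97}\right)^{2}$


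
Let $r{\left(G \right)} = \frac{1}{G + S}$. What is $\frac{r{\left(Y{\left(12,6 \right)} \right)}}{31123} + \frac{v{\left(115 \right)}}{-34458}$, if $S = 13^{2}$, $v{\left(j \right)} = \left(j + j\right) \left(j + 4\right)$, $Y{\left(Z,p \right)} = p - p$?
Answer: $- \frac{71980167866}{90620870223} \approx -0.7943$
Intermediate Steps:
$Y{\left(Z,p \right)} = 0$
$v{\left(j \right)} = 2 j \left(4 + j\right)$
$S = 169$
$r{\left(G \right)} = \frac{1}{169 + G}$ ($r{\left(G \right)} = \frac{1}{G + 169} = \frac{1}{169 + G}$)
$\frac{r{\left(Y{\left(12,6 \right)} \right)}}{31123} + \frac{v{\left(115 \right)}}{-34458} = \frac{1}{\left(169 + 0\right) 31123} + \frac{2 \cdot 115 \left(4 + 115\right)}{-34458} = \frac{1}{169} \cdot \frac{1}{31123} + 2 \cdot 115 \cdot 119 \left(- \frac{1}{34458}\right) = \frac{1}{169} \cdot \frac{1}{31123} + 27370 \left(- \frac{1}{34458}\right) = \frac{1}{5259787} - \frac{13685}{17229} = - \frac{71980167866}{90620870223}$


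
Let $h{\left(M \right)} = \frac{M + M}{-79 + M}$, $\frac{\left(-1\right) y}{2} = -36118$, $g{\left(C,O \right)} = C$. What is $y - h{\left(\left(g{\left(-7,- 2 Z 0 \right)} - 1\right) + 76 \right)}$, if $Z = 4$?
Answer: $\frac{794732}{11} \approx 72248.0$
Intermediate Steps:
$y = 72236$ ($y = \left(-2\right) \left(-36118\right) = 72236$)
$h{\left(M \right)} = \frac{2 M}{-79 + M}$
$y - h{\left(\left(g{\left(-7,- 2 Z 0 \right)} - 1\right) + 76 \right)} = 72236 - \frac{2 \left(\left(-7 - 1\right) + 76\right)}{-79 + \left(\left(-7 - 1\right) + 76\right)} = 72236 - \frac{2 \left(-8 + 76\right)}{-79 + \left(-8 + 76\right)} = 72236 - 2 \cdot 68 \frac{1}{-79 + 68} = 72236 - 2 \cdot 68 \frac{1}{-11} = 72236 - 2 \cdot 68 \left(- \frac{1}{11}\right) = 72236 - - \frac{136}{11} = 72236 + \frac{136}{11} = \frac{794732}{11}$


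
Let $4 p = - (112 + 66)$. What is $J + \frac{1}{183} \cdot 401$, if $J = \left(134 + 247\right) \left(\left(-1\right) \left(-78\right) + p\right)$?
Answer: $\frac{4672243}{366} \approx 12766.0$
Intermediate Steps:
$p = - \frac{89}{2}$ ($p = \frac{\left(-1\right) \left(112 + 66\right)}{4} = \frac{\left(-1\right) 178}{4} = \frac{1}{4} \left(-178\right) = - \frac{89}{2} \approx -44.5$)
$J = \frac{25527}{2}$ ($J = \left(134 + 247\right) \left(\left(-1\right) \left(-78\right) - \frac{89}{2}\right) = 381 \left(78 - \frac{89}{2}\right) = 381 \cdot \frac{67}{2} = \frac{25527}{2} \approx 12764.0$)
$J + \frac{1}{183} \cdot 401 = \frac{25527}{2} + \frac{1}{183} \cdot 401 = \frac{25527}{2} + \frac{401}{183} = \frac{4672243}{366}$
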